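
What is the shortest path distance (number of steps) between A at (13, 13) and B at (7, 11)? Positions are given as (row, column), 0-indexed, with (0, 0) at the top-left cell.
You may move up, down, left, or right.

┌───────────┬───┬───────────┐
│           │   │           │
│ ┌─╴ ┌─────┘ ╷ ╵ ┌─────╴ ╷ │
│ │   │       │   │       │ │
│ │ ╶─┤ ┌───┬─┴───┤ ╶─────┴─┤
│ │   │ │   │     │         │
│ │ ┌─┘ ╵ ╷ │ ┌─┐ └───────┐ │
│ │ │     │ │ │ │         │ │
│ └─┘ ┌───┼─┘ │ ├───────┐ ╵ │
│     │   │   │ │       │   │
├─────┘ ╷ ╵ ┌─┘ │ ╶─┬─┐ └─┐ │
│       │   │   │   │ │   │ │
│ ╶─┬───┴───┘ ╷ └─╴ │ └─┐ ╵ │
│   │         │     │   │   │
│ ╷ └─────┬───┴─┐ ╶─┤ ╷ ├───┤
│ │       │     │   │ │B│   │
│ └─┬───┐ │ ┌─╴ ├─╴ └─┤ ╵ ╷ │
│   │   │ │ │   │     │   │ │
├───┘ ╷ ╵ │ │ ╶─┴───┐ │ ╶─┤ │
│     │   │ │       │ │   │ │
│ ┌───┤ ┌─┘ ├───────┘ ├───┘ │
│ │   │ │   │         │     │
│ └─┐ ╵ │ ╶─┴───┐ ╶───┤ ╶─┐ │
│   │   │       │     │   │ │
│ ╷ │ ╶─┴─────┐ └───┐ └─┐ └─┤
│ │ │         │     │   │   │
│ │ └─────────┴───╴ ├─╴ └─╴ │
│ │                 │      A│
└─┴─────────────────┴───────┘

Finding path from (13, 13) to (7, 11):
Path: (13,13) → (12,13) → (12,12) → (11,12) → (11,11) → (10,11) → (10,12) → (10,13) → (9,13) → (8,13) → (7,13) → (7,12) → (8,12) → (8,11) → (7,11)
Distance: 14 steps

Solution:

┌───────────┬───┬───────────┐
│           │   │           │
│ ┌─╴ ┌─────┘ ╷ ╵ ┌─────╴ ╷ │
│ │   │       │   │       │ │
│ │ ╶─┤ ┌───┬─┴───┤ ╶─────┴─┤
│ │   │ │   │     │         │
│ │ ┌─┘ ╵ ╷ │ ┌─┐ └───────┐ │
│ │ │     │ │ │ │         │ │
│ └─┘ ┌───┼─┘ │ ├───────┐ ╵ │
│     │   │   │ │       │   │
├─────┘ ╷ ╵ ┌─┘ │ ╶─┬─┐ └─┐ │
│       │   │   │   │ │   │ │
│ ╶─┬───┴───┘ ╷ └─╴ │ └─┐ ╵ │
│   │         │     │   │   │
│ ╷ └─────┬───┴─┐ ╶─┤ ╷ ├───┤
│ │       │     │   │ │B│↓ ↰│
│ └─┬───┐ │ ┌─╴ ├─╴ └─┤ ╵ ╷ │
│   │   │ │ │   │     │↑ ↲│↑│
├───┘ ╷ ╵ │ │ ╶─┴───┐ │ ╶─┤ │
│     │   │ │       │ │   │↑│
│ ┌───┤ ┌─┘ ├───────┘ ├───┘ │
│ │   │ │   │         │↱ → ↑│
│ └─┐ ╵ │ ╶─┴───┐ ╶───┤ ╶─┐ │
│   │   │       │     │↑ ↰│ │
│ ╷ │ ╶─┴─────┐ └───┐ └─┐ └─┤
│ │ │         │     │   │↑ ↰│
│ │ └─────────┴───╴ ├─╴ └─╴ │
│ │                 │      A│
└─┴─────────────────┴───────┘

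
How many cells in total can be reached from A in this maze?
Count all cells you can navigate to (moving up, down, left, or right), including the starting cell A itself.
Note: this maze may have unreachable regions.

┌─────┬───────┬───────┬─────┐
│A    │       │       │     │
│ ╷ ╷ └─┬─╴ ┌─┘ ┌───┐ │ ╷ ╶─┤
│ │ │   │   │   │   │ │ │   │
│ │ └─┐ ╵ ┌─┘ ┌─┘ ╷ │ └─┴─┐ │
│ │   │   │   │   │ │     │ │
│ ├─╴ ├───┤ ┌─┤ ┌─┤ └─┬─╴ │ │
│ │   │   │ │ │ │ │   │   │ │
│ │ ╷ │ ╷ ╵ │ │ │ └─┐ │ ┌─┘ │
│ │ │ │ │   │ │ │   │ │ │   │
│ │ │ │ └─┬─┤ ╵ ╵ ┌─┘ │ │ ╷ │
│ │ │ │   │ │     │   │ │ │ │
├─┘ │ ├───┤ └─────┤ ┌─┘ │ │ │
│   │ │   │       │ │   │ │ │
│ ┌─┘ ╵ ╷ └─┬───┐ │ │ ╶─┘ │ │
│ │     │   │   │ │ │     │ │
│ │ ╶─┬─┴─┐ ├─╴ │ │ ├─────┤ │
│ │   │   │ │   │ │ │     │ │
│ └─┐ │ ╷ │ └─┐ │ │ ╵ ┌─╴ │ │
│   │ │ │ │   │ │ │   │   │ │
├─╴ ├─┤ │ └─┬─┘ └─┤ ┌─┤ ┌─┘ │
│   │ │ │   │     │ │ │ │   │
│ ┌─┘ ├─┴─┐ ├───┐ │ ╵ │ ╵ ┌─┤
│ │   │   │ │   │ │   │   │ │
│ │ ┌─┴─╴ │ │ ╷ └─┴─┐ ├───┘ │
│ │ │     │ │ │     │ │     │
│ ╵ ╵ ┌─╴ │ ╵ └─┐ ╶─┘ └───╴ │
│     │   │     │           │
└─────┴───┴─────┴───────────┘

Using BFS/flood-fill to find all reachable cells from A:
Maze size: 14 × 14 = 196 total cells
131 cell(s) are walled off and cannot be reached from A.
Reachable cells: 65

Reachable region (· marks reachable cells):

┌─────┬───────┬───────┬─────┐
│A · ·│· · · ·│       │     │
│ ╷ ╷ └─┬─╴ ┌─┘ ┌───┐ │ ╷ ╶─┤
│·│·│· ·│· ·│   │   │ │ │   │
│ │ └─┐ ╵ ┌─┘ ┌─┘ ╷ │ └─┴─┐ │
│·│· ·│· ·│   │   │ │     │ │
│ ├─╴ ├───┤ ┌─┤ ┌─┤ └─┬─╴ │ │
│·│· ·│   │ │ │ │ │   │   │ │
│ │ ╷ │ ╷ ╵ │ │ │ └─┐ │ ┌─┘ │
│·│·│·│ │   │ │ │   │ │ │   │
│ │ │ │ └─┬─┤ ╵ ╵ ┌─┘ │ │ ╷ │
│·│·│·│   │ │     │   │ │ │ │
├─┘ │ ├───┤ └─────┤ ┌─┘ │ │ │
│· ·│·│· ·│       │ │   │ │ │
│ ┌─┘ ╵ ╷ └─┬───┐ │ │ ╶─┘ │ │
│·│· · ·│· ·│   │ │ │     │ │
│ │ ╶─┬─┴─┐ ├─╴ │ │ ├─────┤ │
│·│· ·│   │·│   │ │ │     │ │
│ └─┐ │ ╷ │ └─┐ │ │ ╵ ┌─╴ │ │
│· ·│·│ │ │· ·│ │ │   │   │ │
├─╴ ├─┤ │ └─┬─┘ └─┤ ┌─┤ ┌─┘ │
│· ·│·│ │   │     │ │ │ │   │
│ ┌─┘ ├─┴─┐ ├───┐ │ ╵ │ ╵ ┌─┤
│·│· ·│· ·│ │   │ │   │   │ │
│ │ ┌─┴─╴ │ │ ╷ └─┴─┐ ├───┘ │
│·│·│· · ·│ │ │     │ │     │
│ ╵ ╵ ┌─╴ │ ╵ └─┐ ╶─┘ └───╴ │
│· · ·│· ·│     │           │
└─────┴───┴─────┴───────────┘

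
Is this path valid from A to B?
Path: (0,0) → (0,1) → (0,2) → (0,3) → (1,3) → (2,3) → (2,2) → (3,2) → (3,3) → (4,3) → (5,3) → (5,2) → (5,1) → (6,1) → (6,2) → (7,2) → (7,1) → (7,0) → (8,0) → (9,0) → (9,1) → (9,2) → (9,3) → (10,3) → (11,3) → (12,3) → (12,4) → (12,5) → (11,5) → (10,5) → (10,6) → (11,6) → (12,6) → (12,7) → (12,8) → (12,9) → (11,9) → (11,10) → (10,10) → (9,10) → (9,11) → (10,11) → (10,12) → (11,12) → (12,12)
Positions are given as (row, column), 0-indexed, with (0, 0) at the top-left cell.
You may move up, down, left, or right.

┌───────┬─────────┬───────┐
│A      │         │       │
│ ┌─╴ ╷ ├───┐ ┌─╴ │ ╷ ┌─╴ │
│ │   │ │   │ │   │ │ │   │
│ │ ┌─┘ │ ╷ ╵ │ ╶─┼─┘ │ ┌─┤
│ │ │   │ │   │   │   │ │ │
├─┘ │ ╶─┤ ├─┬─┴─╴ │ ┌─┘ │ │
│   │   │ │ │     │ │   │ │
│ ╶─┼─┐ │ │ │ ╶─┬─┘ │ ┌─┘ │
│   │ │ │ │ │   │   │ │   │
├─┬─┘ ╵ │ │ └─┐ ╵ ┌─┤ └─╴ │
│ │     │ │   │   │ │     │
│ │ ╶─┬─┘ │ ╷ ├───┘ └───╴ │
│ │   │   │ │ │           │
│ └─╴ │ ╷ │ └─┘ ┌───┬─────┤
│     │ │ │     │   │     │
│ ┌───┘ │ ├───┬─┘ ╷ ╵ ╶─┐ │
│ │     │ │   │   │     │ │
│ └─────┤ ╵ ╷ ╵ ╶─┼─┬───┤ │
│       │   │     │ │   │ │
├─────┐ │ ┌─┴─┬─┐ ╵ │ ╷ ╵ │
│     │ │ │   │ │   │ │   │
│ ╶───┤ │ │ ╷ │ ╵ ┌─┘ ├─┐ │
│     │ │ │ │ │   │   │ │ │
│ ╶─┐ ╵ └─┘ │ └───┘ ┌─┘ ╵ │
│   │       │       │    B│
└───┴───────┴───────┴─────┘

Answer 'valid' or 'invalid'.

Checking path validity:
Result: All consecutive moves are passable.

valid

Correct solution:

┌───────┬─────────┬───────┐
│A → → ↓│         │       │
│ ┌─╴ ╷ ├───┐ ┌─╴ │ ╷ ┌─╴ │
│ │   │↓│   │ │   │ │ │   │
│ │ ┌─┘ │ ╷ ╵ │ ╶─┼─┘ │ ┌─┤
│ │ │↓ ↲│ │   │   │   │ │ │
├─┘ │ ╶─┤ ├─┬─┴─╴ │ ┌─┘ │ │
│   │↳ ↓│ │ │     │ │   │ │
│ ╶─┼─┐ │ │ │ ╶─┬─┘ │ ┌─┘ │
│   │ │↓│ │ │   │   │ │   │
├─┬─┘ ╵ │ │ └─┐ ╵ ┌─┤ └─╴ │
│ │↓ ← ↲│ │   │   │ │     │
│ │ ╶─┬─┘ │ ╷ ├───┘ └───╴ │
│ │↳ ↓│   │ │ │           │
│ └─╴ │ ╷ │ └─┘ ┌───┬─────┤
│↓ ← ↲│ │ │     │   │     │
│ ┌───┘ │ ├───┬─┘ ╷ ╵ ╶─┐ │
│↓│     │ │   │   │     │ │
│ └─────┤ ╵ ╷ ╵ ╶─┼─┬───┤ │
│↳ → → ↓│   │     │ │↱ ↓│ │
├─────┐ │ ┌─┴─┬─┐ ╵ │ ╷ ╵ │
│     │↓│ │↱ ↓│ │   │↑│↳ ↓│
│ ╶───┤ │ │ ╷ │ ╵ ┌─┘ ├─┐ │
│     │↓│ │↑│↓│   │↱ ↑│ │↓│
│ ╶─┐ ╵ └─┘ │ └───┘ ┌─┘ ╵ │
│   │  ↳ → ↑│↳ → → ↑│    B│
└───┴───────┴───────┴─────┘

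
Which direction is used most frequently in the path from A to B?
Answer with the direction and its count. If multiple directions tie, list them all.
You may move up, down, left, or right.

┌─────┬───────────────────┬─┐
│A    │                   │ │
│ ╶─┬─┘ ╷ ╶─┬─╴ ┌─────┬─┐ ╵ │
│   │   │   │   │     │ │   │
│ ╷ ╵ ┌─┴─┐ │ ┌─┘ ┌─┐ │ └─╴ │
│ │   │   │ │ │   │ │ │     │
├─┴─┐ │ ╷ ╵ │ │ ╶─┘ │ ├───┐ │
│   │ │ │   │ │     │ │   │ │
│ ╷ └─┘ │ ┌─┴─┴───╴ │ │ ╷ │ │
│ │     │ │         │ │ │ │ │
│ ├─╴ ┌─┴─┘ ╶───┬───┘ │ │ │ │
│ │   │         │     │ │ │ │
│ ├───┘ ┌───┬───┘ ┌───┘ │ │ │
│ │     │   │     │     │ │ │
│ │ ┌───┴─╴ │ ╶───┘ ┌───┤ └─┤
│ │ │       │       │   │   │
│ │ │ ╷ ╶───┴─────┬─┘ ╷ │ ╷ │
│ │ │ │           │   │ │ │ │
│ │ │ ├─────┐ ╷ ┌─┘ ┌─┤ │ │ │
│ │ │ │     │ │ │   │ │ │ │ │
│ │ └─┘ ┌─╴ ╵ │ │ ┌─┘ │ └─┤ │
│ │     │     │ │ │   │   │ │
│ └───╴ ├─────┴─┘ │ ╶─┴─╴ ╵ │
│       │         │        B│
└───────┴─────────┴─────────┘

Directions: down, right, down, right, up, right, up, right, down, right, down, down, left, up, left, down, down, left, left, up, left, down, down, down, down, down, down, down, down, right, right, right, up, left, left, up, up, up, up, right, right, up, right, right, up, right, right, right, right, up, left, left, up, right, up, right, right, down, down, down, down, left, left, down, left, left, down, right, right, right, up, right, right, up, up, up, right, down, down, down, down, right, down, down, down, down
Counts: {'down': 29, 'right': 26, 'up': 18, 'left': 13}
Most common: down (29 times)

Solution:

┌─────┬───────────────────┬─┐
│A    │↱ ↓                │ │
│ ╶─┬─┘ ╷ ╶─┬─╴ ┌─────┬─┐ ╵ │
│↳ ↓│↱ ↑│↳ ↓│   │↱ → ↓│ │   │
│ ╷ ╵ ┌─┴─┐ │ ┌─┘ ┌─┐ │ └─╴ │
│ │↳ ↑│↓ ↰│↓│ │↱ ↑│ │↓│     │
├─┴─┐ │ ╷ ╵ │ │ ╶─┘ │ ├───┐ │
│↓ ↰│ │↓│↑ ↲│ │↑ ← ↰│↓│↱ ↓│ │
│ ╷ └─┘ │ ┌─┴─┴───╴ │ │ ╷ │ │
│↓│↑ ← ↲│ │↱ → → → ↑│↓│↑│↓│ │
│ ├─╴ ┌─┴─┘ ╶───┬───┘ │ │ │ │
│↓│   │↱ → ↑    │↓ ← ↲│↑│↓│ │
│ ├───┘ ┌───┬───┘ ┌───┘ │ │ │
│↓│↱ → ↑│   │↓ ← ↲│↱ → ↑│↓│ │
│ │ ┌───┴─╴ │ ╶───┘ ┌───┤ └─┤
│↓│↑│       │↳ → → ↑│   │↳ ↓│
│ │ │ ╷ ╶───┴─────┬─┘ ╷ │ ╷ │
│↓│↑│ │           │   │ │ │↓│
│ │ │ ├─────┐ ╷ ┌─┘ ┌─┤ │ │ │
│↓│↑│ │     │ │ │   │ │ │ │↓│
│ │ └─┘ ┌─╴ ╵ │ │ ┌─┘ │ └─┤ │
│↓│↑ ← ↰│     │ │ │   │   │↓│
│ └───╴ ├─────┴─┘ │ ╶─┴─╴ ╵ │
│↳ → → ↑│         │        B│
└───────┴─────────┴─────────┘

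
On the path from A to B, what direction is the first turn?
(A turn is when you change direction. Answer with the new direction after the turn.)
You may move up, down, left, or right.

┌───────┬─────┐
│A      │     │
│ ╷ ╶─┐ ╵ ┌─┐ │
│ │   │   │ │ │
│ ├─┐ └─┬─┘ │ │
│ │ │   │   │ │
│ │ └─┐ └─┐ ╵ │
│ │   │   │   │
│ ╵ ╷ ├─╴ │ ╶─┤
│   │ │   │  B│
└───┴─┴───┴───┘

Directions: right, right, right, down, right, up, right, right, down, down, down, left, down, right
First turn direction: down

Solution:

┌───────┬─────┐
│A → → ↓│↱ → ↓│
│ ╷ ╶─┐ ╵ ┌─┐ │
│ │   │↳ ↑│ │↓│
│ ├─┐ └─┬─┘ │ │
│ │ │   │   │↓│
│ │ └─┐ └─┐ ╵ │
│ │   │   │↓ ↲│
│ ╵ ╷ ├─╴ │ ╶─┤
│   │ │   │↳ B│
└───┴─┴───┴───┘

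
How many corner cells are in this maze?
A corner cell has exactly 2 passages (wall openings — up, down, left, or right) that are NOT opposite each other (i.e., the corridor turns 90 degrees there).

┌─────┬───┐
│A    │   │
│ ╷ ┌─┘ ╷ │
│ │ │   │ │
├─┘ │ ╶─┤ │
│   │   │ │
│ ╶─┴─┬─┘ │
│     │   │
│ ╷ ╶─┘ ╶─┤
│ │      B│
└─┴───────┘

Counting corner cells (2 non-opposite passages):
Total corners: 11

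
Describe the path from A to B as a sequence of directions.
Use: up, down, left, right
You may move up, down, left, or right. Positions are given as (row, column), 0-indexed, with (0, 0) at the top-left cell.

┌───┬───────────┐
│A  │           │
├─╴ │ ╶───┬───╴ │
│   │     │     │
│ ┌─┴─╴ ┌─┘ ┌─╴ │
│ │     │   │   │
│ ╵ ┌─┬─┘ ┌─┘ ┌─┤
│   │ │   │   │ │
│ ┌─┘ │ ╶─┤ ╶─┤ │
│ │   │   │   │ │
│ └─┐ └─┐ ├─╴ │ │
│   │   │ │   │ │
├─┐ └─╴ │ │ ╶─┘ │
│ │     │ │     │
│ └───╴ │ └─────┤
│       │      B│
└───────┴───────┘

Finding the path and converting it to directions:
Path through cells: (0,0) → (0,1) → (1,1) → (1,0) → (2,0) → (3,0) → (3,1) → (2,1) → (2,2) → (2,3) → (1,3) → (1,2) → (0,2) → (0,3) → (0,4) → (0,5) → (0,6) → (0,7) → (1,7) → (1,6) → (1,5) → (2,5) → (2,4) → (3,4) → (3,3) → (4,3) → (4,4) → (5,4) → (6,4) → (7,4) → (7,5) → (7,6) → (7,7)
Directions: right, down, left, down, down, right, up, right, right, up, left, up, right, right, right, right, right, down, left, left, down, left, down, left, down, right, down, down, down, right, right, right

Solution:

┌───┬───────────┐
│A ↓│↱ → → → → ↓│
├─╴ │ ╶───┬───╴ │
│↓ ↲│↑ ↰  │↓ ← ↲│
│ ┌─┴─╴ ┌─┘ ┌─╴ │
│↓│↱ → ↑│↓ ↲│   │
│ ╵ ┌─┬─┘ ┌─┘ ┌─┤
│↳ ↑│ │↓ ↲│   │ │
│ ┌─┘ │ ╶─┤ ╶─┤ │
│ │   │↳ ↓│   │ │
│ └─┐ └─┐ ├─╴ │ │
│   │   │↓│   │ │
├─┐ └─╴ │ │ ╶─┘ │
│ │     │↓│     │
│ └───╴ │ └─────┤
│       │↳ → → B│
└───────┴───────┘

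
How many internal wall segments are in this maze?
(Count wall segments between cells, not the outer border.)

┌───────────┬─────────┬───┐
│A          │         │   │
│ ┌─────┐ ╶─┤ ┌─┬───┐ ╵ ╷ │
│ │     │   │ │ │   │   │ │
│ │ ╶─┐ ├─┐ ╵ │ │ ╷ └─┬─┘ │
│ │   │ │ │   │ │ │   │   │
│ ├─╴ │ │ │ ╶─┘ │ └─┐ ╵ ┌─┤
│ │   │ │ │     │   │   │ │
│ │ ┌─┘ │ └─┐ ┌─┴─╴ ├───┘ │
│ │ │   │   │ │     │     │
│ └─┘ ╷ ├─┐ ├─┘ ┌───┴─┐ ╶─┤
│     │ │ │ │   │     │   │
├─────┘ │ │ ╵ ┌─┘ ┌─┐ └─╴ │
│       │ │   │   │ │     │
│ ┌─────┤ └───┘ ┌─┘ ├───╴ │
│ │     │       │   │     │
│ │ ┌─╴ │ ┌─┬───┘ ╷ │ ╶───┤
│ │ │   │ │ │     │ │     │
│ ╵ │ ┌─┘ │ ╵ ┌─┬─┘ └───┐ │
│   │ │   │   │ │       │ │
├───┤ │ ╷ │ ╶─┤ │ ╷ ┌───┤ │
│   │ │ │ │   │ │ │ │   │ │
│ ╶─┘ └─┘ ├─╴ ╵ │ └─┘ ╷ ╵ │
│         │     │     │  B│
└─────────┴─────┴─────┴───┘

Counting internal wall segments:
Total internal walls: 132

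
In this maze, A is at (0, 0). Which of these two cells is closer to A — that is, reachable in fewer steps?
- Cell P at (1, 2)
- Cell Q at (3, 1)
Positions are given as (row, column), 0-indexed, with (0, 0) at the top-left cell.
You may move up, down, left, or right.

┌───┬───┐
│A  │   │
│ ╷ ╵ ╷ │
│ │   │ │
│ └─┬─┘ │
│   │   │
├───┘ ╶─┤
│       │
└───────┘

Shortest path A → P at (1, 2): 3 steps
Shortest path A → Q at (3, 1): 10 steps

P is closer (3 steps vs 10 steps).

Path to P:

┌───┬───┐
│A ↓│   │
│ ╷ ╵ ╷ │
│ │↳ P│ │
│ └─┬─┘ │
│   │   │
├───┘ ╶─┤
│       │
└───────┘

Path to Q:

┌───┬───┐
│A ↓│↱ ↓│
│ ╷ ╵ ╷ │
│ │↳ ↑│↓│
│ └─┬─┘ │
│   │↓ ↲│
├───┘ ╶─┤
│  Q ↲  │
└───────┘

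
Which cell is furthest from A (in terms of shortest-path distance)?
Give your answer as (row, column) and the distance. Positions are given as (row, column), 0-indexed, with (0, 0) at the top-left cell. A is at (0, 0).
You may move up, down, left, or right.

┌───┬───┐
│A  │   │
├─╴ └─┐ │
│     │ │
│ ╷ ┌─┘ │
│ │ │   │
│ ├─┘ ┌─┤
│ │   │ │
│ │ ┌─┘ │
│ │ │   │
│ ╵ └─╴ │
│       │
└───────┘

Computing BFS distances from A to all cells:
Furthest cell: (0, 2)
Distance: 16 steps

Path from A to the furthest cell:

┌───┬───┐
│A ↓│B ↰│
├─╴ └─┐ │
│↓ ↲  │↑│
│ ╷ ┌─┘ │
│↓│ │↱ ↑│
│ ├─┘ ┌─┤
│↓│↱ ↑│ │
│ │ ┌─┘ │
│↓│↑│   │
│ ╵ └─╴ │
│↳ ↑    │
└───────┘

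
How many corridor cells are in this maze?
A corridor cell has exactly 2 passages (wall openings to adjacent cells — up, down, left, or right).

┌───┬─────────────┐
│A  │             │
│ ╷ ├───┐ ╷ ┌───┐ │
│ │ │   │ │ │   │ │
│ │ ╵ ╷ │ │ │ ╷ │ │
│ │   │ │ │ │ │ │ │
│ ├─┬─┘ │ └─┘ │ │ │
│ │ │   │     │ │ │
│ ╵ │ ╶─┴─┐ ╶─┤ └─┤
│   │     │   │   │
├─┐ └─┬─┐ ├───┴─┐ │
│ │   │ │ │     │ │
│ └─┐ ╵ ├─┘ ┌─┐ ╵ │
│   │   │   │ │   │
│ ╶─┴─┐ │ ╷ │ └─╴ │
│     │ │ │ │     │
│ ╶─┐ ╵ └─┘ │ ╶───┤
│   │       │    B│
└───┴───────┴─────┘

Counting cells with exactly 2 passages:
Total corridor cells: 57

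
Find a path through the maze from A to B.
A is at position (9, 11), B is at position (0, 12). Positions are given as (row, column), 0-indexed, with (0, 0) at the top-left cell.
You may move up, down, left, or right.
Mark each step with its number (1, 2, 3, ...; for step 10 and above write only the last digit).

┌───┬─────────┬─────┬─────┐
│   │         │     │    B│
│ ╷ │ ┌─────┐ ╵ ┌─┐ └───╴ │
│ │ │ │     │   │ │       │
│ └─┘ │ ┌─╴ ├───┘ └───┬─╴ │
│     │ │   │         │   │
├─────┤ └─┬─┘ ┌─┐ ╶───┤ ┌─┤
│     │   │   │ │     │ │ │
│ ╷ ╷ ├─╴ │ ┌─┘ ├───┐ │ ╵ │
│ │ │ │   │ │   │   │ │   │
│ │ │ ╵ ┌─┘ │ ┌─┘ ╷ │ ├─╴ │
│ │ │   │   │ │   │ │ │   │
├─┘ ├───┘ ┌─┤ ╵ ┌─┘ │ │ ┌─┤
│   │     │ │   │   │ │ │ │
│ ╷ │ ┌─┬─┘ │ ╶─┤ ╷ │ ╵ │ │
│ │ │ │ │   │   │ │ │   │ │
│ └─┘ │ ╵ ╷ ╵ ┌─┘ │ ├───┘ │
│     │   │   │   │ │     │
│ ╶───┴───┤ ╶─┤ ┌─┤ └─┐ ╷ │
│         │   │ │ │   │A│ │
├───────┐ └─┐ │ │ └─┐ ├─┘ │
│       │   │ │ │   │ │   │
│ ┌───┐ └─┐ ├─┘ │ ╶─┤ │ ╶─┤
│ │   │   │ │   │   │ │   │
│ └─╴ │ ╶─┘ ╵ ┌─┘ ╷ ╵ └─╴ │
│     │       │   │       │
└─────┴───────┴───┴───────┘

Finding the shortest path from (9, 11) to (0, 12):
Path length: 68 steps
Directions: up → right → down → down → left → down → right → down → left → left → up → up → up → left → up → up → up → left → down → down → left → down → down → down → left → down → left → up → up → left → up → left → left → left → left → up → right → right → up → up → right → right → up → right → up → up → right → up → right → right → down → right → right → down → down → down → down → right → up → up → right → up → left → up → up → right → up → up

Solution:

┌───┬─────────┬─────┬─────┐
│   │         │     │    B│
│ ╷ │ ┌─────┐ ╵ ┌─┐ └───╴ │
│ │ │ │     │   │ │      7│
│ └─┘ │ ┌─╴ ├───┘ └───┬─╴ │
│     │ │   │8 9 0    │5 6│
├─────┤ └─┬─┘ ┌─┐ ╶───┤ ┌─┤
│     │   │6 7│ │1 2 3│4│ │
│ ╷ ╷ ├─╴ │ ┌─┘ ├───┐ │ ╵ │
│ │ │ │   │5│   │   │4│3 2│
│ │ │ ╵ ┌─┘ │ ┌─┘ ╷ │ ├─╴ │
│ │ │   │3 4│ │   │ │5│0 1│
├─┘ ├───┘ ┌─┤ ╵ ┌─┘ │ │ ┌─┤
│   │0 1 2│ │   │8 7│6│9│ │
│ ╷ │ ┌─┬─┘ │ ╶─┤ ╷ │ ╵ │ │
│ │ │9│ │   │   │9│6│7 8│ │
│ └─┘ │ ╵ ╷ ╵ ┌─┘ │ ├───┘ │
│6 7 8│   │   │1 0│5│  1 2│
│ ╶───┴───┤ ╶─┤ ┌─┤ └─┐ ╷ │
│5 4 3 2 1│   │2│ │4 3│A│3│
├───────┐ └─┐ │ │ └─┐ ├─┘ │
│       │0 9│ │3│   │2│5 4│
│ ┌───┐ └─┐ ├─┘ │ ╶─┤ │ ╶─┤
│ │   │   │8│5 4│   │1│6 7│
│ └─╴ │ ╶─┘ ╵ ┌─┘ ╷ ╵ └─╴ │
│     │    7 6│   │  0 9 8│
└─────┴───────┴───┴───────┘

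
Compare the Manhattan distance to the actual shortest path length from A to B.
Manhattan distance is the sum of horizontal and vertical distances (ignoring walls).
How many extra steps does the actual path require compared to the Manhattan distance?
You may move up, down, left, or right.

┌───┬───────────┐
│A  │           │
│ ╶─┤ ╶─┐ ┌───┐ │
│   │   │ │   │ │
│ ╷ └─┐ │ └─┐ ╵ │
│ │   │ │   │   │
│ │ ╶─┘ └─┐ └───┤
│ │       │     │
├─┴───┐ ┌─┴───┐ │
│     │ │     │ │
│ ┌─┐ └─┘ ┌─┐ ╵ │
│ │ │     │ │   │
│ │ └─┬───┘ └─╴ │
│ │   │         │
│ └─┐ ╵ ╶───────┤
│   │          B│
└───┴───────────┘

Manhattan distance: |7 - 0| + |7 - 0| = 14
Actual path length: 30
Extra steps: 30 - 14 = 16

Solution:

┌───┬───────────┐
│A  │↱ → ↓      │
│ ╶─┤ ╶─┐ ┌───┐ │
│↳ ↓│↑ ↰│↓│   │ │
│ ╷ └─┐ │ └─┐ ╵ │
│ │↓  │↑│↳ ↓│   │
│ │ ╶─┘ └─┐ └───┤
│ │↳ → ↑  │↳ → ↓│
├─┴───┐ ┌─┴───┐ │
│     │ │     │↓│
│ ┌─┐ └─┘ ┌─┐ ╵ │
│ │ │     │ │  ↓│
│ │ └─┬───┘ └─╴ │
│ │   │↓ ← ← ← ↲│
│ └─┐ ╵ ╶───────┤
│   │  ↳ → → → B│
└───┴───────────┘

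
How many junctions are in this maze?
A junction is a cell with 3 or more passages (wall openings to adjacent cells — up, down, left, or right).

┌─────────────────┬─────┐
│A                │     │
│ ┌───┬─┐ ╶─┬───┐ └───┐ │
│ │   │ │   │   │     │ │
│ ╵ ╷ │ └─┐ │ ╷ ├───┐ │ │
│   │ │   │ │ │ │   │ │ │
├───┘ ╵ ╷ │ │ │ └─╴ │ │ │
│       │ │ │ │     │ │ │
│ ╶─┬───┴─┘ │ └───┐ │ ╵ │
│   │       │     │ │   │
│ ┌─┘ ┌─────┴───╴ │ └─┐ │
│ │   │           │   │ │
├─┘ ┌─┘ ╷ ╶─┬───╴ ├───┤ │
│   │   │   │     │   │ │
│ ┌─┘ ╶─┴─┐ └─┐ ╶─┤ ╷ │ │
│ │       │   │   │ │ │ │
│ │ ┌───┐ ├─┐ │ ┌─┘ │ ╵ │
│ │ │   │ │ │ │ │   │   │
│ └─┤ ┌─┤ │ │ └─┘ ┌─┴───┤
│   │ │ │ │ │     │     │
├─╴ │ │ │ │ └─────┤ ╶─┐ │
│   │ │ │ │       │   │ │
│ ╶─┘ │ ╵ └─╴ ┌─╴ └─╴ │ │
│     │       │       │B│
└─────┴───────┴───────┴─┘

Checking each cell for number of passages:

Junctions found (3+ passages):
  (0, 4): 3 passages
  (2, 3): 3 passages
  (3, 2): 3 passages
  (3, 9): 3 passages
  (4, 0): 3 passages
  (4, 11): 3 passages
  (5, 4): 3 passages
  (5, 8): 3 passages
  (6, 7): 3 passages
  (7, 2): 3 passages
  (7, 7): 3 passages
  (10, 6): 3 passages
  (11, 4): 3 passages
  (11, 8): 3 passages
Total junctions: 14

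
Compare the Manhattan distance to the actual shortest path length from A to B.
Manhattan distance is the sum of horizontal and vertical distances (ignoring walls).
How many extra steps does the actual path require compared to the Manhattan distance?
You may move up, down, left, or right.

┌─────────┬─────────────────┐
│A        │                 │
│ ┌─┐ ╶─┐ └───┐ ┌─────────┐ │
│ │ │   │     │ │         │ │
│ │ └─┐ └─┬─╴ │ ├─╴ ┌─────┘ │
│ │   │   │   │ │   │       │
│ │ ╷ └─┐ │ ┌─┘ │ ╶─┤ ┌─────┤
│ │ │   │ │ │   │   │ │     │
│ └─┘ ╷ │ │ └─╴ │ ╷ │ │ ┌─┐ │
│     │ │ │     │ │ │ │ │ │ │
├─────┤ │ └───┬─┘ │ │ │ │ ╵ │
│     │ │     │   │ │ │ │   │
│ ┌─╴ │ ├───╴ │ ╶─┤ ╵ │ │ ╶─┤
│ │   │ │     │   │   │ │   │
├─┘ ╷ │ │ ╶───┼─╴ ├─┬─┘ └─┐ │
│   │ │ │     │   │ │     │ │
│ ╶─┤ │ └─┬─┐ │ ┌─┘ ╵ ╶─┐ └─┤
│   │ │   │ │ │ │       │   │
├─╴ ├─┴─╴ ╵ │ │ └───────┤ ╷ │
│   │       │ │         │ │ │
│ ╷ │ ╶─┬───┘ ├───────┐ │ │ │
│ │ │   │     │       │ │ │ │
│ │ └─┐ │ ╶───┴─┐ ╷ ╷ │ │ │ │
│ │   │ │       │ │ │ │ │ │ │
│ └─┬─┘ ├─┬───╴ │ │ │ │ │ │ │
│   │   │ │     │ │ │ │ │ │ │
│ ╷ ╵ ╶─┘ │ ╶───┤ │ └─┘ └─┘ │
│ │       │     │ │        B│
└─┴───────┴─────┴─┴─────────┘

Manhattan distance: |13 - 0| + |13 - 0| = 26
Actual path length: 56
Extra steps: 56 - 26 = 30

Solution:

┌─────────┬─────────────────┐
│A → → → ↓│    ↱ → → → → → ↓│
│ ┌─┐ ╶─┐ └───┐ ┌─────────┐ │
│ │ │   │↳ → ↓│↑│         │↓│
│ │ └─┐ └─┬─╴ │ ├─╴ ┌─────┘ │
│ │   │   │↓ ↲│↑│   │↓ ← ← ↲│
│ │ ╷ └─┐ │ ┌─┘ │ ╶─┤ ┌─────┤
│ │ │   │ │↓│  ↑│↓ ↰│↓│     │
│ └─┘ ╷ │ │ └─╴ │ ╷ │ │ ┌─┐ │
│     │ │ │↳ → ↑│↓│↑│↓│ │ │ │
├─────┤ │ └───┬─┘ │ │ │ │ ╵ │
│     │ │     │↓ ↲│↑│↓│ │   │
│ ┌─╴ │ ├───╴ │ ╶─┤ ╵ │ │ ╶─┤
│ │   │ │     │↳ ↓│↑ ↲│ │   │
├─┘ ╷ │ │ ╶───┼─╴ ├─┬─┘ └─┐ │
│   │ │ │     │↓ ↲│ │     │ │
│ ╶─┤ │ └─┬─┐ │ ┌─┘ ╵ ╶─┐ └─┤
│   │ │   │ │ │↓│       │   │
├─╴ ├─┴─╴ ╵ │ │ └───────┤ ╷ │
│   │       │ │↳ → → → ↓│ │ │
│ ╷ │ ╶─┬───┘ ├───────┐ │ │ │
│ │ │   │     │       │↓│ │ │
│ │ └─┐ │ ╶───┴─┐ ╷ ╷ │ │ │ │
│ │   │ │       │ │ │ │↓│ │ │
│ └─┬─┘ ├─┬───╴ │ │ │ │ │ │ │
│   │   │ │     │ │ │ │↓│ │ │
│ ╷ ╵ ╶─┘ │ ╶───┤ │ └─┘ └─┘ │
│ │       │     │ │    ↳ → B│
└─┴───────┴─────┴─┴─────────┘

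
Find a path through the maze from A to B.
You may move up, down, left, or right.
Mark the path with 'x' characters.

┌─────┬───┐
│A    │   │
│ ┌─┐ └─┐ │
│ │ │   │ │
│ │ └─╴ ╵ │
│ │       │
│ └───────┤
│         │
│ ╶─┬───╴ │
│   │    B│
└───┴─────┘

Finding the shortest path through the maze:
Path length: 8 steps
Directions: down → down → down → right → right → right → right → down

Solution:

┌─────┬───┐
│A    │   │
│ ┌─┐ └─┐ │
│x│ │   │ │
│ │ └─╴ ╵ │
│x│       │
│ └───────┤
│x x x x x│
│ ╶─┬───╴ │
│   │    B│
└───┴─────┘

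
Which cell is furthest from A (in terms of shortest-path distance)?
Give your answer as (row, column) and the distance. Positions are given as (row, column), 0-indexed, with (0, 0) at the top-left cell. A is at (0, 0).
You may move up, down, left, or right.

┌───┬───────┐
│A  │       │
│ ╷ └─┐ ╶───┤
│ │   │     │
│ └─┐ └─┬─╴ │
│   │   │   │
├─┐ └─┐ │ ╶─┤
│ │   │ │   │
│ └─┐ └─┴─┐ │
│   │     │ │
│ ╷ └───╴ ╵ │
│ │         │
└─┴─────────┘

Computing BFS distances from A to all cells:
Furthest cell: (0, 5)
Distance: 21 steps

Path from A to the furthest cell:

┌───┬───────┐
│A  │  ↱ → B│
│ ╷ └─┐ ╶───┤
│↓│   │↑ ← ↰│
│ └─┐ └─┬─╴ │
│↳ ↓│   │↱ ↑│
├─┐ └─┐ │ ╶─┤
│ │↳ ↓│ │↑ ↰│
│ └─┐ └─┴─┐ │
│   │↳ → ↓│↑│
│ ╷ └───╴ ╵ │
│ │      ↳ ↑│
└─┴─────────┘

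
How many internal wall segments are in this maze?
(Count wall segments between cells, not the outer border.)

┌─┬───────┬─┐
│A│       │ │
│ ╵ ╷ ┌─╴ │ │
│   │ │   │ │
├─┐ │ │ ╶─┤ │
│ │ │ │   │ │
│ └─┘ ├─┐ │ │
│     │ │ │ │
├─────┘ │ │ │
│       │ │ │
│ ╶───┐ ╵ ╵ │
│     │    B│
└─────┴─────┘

Counting internal wall segments:
Total internal walls: 25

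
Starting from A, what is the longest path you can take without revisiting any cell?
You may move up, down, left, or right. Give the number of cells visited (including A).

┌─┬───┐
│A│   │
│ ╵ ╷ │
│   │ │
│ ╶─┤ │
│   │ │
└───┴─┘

Finding longest simple path using DFS:
Start: (0, 0)
Longest path visits 7 cells
Path: A → down → right → up → right → down → down

Solution:

┌─┬───┐
│A│↱ ↓│
│ ╵ ╷ │
│↳ ↑│↓│
│ ╶─┤ │
│   │B│
└───┴─┘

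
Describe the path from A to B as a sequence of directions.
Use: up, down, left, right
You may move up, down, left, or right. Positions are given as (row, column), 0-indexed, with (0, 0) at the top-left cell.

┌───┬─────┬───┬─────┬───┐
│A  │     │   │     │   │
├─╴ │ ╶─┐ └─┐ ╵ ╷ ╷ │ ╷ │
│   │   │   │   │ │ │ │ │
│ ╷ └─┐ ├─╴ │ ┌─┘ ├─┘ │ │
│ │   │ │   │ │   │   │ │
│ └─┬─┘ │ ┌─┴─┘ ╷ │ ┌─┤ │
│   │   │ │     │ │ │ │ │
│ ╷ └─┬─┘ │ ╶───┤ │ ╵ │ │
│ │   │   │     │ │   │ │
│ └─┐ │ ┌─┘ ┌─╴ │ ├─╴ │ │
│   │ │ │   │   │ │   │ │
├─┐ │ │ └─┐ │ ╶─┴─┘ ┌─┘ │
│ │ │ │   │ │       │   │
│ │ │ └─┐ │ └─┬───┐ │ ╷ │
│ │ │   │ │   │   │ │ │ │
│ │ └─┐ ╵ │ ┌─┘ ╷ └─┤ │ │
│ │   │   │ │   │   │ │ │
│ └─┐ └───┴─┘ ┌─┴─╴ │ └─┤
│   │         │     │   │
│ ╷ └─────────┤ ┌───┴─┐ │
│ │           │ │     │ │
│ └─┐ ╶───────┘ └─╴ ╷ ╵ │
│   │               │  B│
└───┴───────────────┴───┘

Finding the path and converting it to directions:
Path through cells: (0,0) → (0,1) → (1,1) → (1,0) → (2,0) → (3,0) → (4,0) → (5,0) → (5,1) → (6,1) → (7,1) → (8,1) → (8,2) → (9,2) → (9,3) → (9,4) → (9,5) → (9,6) → (8,6) → (8,7) → (7,7) → (7,8) → (8,8) → (8,9) → (9,9) → (9,8) → (9,7) → (10,7) → (11,7) → (11,8) → (11,9) → (10,9) → (10,10) → (11,10) → (11,11)
Directions: right, down, left, down, down, down, down, right, down, down, down, right, down, right, right, right, right, up, right, up, right, down, right, down, left, left, down, down, right, right, up, right, down, right

Solution:

┌───┬─────┬───┬─────┬───┐
│A ↓│     │   │     │   │
├─╴ │ ╶─┐ └─┐ ╵ ╷ ╷ │ ╷ │
│↓ ↲│   │   │   │ │ │ │ │
│ ╷ └─┐ ├─╴ │ ┌─┘ ├─┘ │ │
│↓│   │ │   │ │   │   │ │
│ └─┬─┘ │ ┌─┴─┘ ╷ │ ┌─┤ │
│↓  │   │ │     │ │ │ │ │
│ ╷ └─┬─┘ │ ╶───┤ │ ╵ │ │
│↓│   │   │     │ │   │ │
│ └─┐ │ ┌─┘ ┌─╴ │ ├─╴ │ │
│↳ ↓│ │ │   │   │ │   │ │
├─┐ │ │ └─┐ │ ╶─┴─┘ ┌─┘ │
│ │↓│ │   │ │       │   │
│ │ │ └─┐ │ └─┬───┐ │ ╷ │
│ │↓│   │ │   │↱ ↓│ │ │ │
│ │ └─┐ ╵ │ ┌─┘ ╷ └─┤ │ │
│ │↳ ↓│   │ │↱ ↑│↳ ↓│ │ │
│ └─┐ └───┴─┘ ┌─┴─╴ │ └─┤
│   │↳ → → → ↑│↓ ← ↲│   │
│ ╷ └─────────┤ ┌───┴─┐ │
│ │           │↓│  ↱ ↓│ │
│ └─┐ ╶───────┘ └─╴ ╷ ╵ │
│   │          ↳ → ↑│↳ B│
└───┴───────────────┴───┘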